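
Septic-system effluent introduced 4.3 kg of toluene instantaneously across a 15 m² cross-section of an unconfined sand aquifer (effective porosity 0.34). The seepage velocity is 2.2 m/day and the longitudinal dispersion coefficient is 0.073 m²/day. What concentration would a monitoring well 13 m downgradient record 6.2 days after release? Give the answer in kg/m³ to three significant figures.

For an instantaneous plane source, C(x,t) = M/(n_e·A·√(4πDt)) · exp(−(x−vt)²/(4Dt)), with n_e·A the pore (flow) area.
Plume center vt = 2.2 × 6.2 = 13.64 m, so the well at 13 m is 0.64 m upgradient of the peak.
√(4πDt) = 2.385 m, giving peak height M/(n_e·A·√(4πDt)) = 4.3/(0.34 × 15 × 2.385) = 0.3535 kg/m³.
(x−vt)²/(4Dt) = (-0.64)²/(4 × 0.073 × 6.2) = 0.2262; exp(−0.2262) = 0.7976.
C = 0.3535 × 0.7976 = 0.282 kg/m³.

0.282 kg/m³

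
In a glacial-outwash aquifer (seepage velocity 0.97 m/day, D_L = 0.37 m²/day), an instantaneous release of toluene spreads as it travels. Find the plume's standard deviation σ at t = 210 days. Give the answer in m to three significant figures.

12.5 m

Dispersive spreading gives a Gaussian with σ² = 2Dt; advection only shifts the center.
σ = √(2 × 0.37 × 210) = 12.5 m.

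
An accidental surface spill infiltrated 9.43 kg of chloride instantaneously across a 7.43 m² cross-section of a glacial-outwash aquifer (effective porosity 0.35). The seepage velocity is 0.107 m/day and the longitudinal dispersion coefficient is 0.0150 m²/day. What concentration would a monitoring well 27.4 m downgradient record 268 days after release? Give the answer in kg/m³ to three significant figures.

For an instantaneous plane source, C(x,t) = M/(n_e·A·√(4πDt)) · exp(−(x−vt)²/(4Dt)), with n_e·A the pore (flow) area.
Plume center vt = 0.107 × 268 = 28.676 m, so the well at 27.4 m is 1.276 m upgradient of the peak.
√(4πDt) = 7.108 m, giving peak height M/(n_e·A·√(4πDt)) = 9.43/(0.35 × 7.43 × 7.108) = 0.5102 kg/m³.
(x−vt)²/(4Dt) = (-1.276)²/(4 × 0.0150 × 268) = 0.1013; exp(−0.1013) = 0.9037.
C = 0.5102 × 0.9037 = 0.461 kg/m³.

0.461 kg/m³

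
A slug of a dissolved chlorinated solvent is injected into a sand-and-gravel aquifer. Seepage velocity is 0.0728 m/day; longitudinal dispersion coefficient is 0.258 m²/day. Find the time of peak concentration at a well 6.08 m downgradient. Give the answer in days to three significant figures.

48.0 days

For the 1D instantaneous-source solution, setting ∂C/∂t = 0 at fixed x gives v²t² + 2Dt − x² = 0, so t = (√(D² + v²x²) − D)/v².
√(D² + v²x²) = √(0.258² + 0.0728² × 6.08²) = 0.5123; v² = 0.00529984.
t = (0.5123 − 0.258)/0.00529984 = 48.0 days (vs. the pure-advection estimate x/v = 83.5 d).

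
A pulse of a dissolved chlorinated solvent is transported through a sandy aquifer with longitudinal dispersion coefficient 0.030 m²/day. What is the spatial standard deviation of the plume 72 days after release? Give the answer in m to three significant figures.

2.08 m

Dispersive spreading gives a Gaussian with σ² = 2Dt; advection only shifts the center.
σ = √(2 × 0.030 × 72) = 2.08 m.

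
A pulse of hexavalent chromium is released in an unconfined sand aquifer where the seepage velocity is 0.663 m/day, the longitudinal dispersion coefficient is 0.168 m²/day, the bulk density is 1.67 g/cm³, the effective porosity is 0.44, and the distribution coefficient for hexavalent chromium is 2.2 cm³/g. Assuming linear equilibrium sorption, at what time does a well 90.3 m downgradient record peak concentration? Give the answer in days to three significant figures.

1270 days

Retardation factor R = 1 + ρ_b·K_d/n = 1 + 1.67 × 2.2/0.44 = 9.350.
Sorption retards both mechanisms: v_R = v/R = 0.07091 m/day, D_R = D/R = 0.01797 m²/day.
Peak time from v_R²t² + 2D_R t − x² = 0: t = (√(D_R² + v_R²x²) − D_R)/v_R².
√(D_R² + v_R²x²) = √(0.01797² + 0.07091² × 90.3²) = 6.403; v_R² = 0.005028.
t = (6.403 − 0.01797)/0.005028 = 1270 days.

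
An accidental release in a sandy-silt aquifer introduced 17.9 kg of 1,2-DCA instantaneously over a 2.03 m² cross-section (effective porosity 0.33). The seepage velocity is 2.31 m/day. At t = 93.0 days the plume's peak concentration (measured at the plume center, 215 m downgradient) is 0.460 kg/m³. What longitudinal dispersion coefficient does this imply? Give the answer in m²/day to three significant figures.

2.89 m²/day

At the plume center C_max = M/(n_e·A·√(4πDt)), so D = M²/(4πt·(n_e·A·C_max)²).
n_e·A·C_max = 0.33 × 2.03 × 0.460 = 0.3082 kg/m.
D = 17.9²/(4π × 93.0 × 0.3082²) = 2.89 m²/day.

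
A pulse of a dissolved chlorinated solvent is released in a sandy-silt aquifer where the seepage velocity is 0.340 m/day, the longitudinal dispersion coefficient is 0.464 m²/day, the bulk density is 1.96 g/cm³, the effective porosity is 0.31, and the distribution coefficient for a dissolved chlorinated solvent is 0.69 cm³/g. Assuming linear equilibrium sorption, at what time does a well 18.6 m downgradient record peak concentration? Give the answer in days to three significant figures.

Retardation factor R = 1 + ρ_b·K_d/n = 1 + 1.96 × 0.69/0.31 = 5.363.
Sorption retards both mechanisms: v_R = v/R = 0.06340 m/day, D_R = D/R = 0.08652 m²/day.
Peak time from v_R²t² + 2D_R t − x² = 0: t = (√(D_R² + v_R²x²) − D_R)/v_R².
√(D_R² + v_R²x²) = √(0.08652² + 0.06340² × 18.6²) = 1.182; v_R² = 0.004020.
t = (1.182 − 0.08652)/0.004020 = 273 days.

273 days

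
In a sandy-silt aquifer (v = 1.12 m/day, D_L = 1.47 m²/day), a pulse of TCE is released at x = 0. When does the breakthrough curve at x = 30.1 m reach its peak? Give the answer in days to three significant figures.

For the 1D instantaneous-source solution, setting ∂C/∂t = 0 at fixed x gives v²t² + 2Dt − x² = 0, so t = (√(D² + v²x²) − D)/v².
√(D² + v²x²) = √(1.47² + 1.12² × 30.1²) = 33.74; v² = 1.2544.
t = (33.74 − 1.47)/1.2544 = 25.7 days (vs. the pure-advection estimate x/v = 26.9 d).

25.7 days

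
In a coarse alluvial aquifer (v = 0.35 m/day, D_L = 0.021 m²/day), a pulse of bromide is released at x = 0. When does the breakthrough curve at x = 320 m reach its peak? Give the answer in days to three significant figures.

914 days

For the 1D instantaneous-source solution, setting ∂C/∂t = 0 at fixed x gives v²t² + 2Dt − x² = 0, so t = (√(D² + v²x²) − D)/v².
√(D² + v²x²) = √(0.021² + 0.35² × 320²) = 112.0; v² = 0.1225.
t = (112.0 − 0.021)/0.1225 = 914 days (vs. the pure-advection estimate x/v = 914 d).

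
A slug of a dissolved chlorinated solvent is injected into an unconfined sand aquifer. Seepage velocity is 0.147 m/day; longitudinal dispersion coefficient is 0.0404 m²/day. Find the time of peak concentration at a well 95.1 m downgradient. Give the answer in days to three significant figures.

645 days

For the 1D instantaneous-source solution, setting ∂C/∂t = 0 at fixed x gives v²t² + 2Dt − x² = 0, so t = (√(D² + v²x²) − D)/v².
√(D² + v²x²) = √(0.0404² + 0.147² × 95.1²) = 13.98; v² = 0.021609.
t = (13.98 − 0.0404)/0.021609 = 645 days (vs. the pure-advection estimate x/v = 647 d).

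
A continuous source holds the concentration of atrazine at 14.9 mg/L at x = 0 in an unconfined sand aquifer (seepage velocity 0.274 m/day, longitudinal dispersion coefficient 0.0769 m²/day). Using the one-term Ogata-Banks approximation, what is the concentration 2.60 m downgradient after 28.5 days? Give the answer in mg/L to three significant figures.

14.8 mg/L

For a continuous step input, C/C₀ ≈ ½·erfc((x−vt)/(2√(Dt))).
vt = 0.274 × 28.5 = 7.809 m and 2√(Dt) = 2√(0.0769 × 28.5) = 2.961 m.
Argument (x−vt)/(2√(Dt)) = (2.60 − 7.809)/2.961 = -1.759; ½·erfc(-1.759) = 0.9936.
C = 14.9 × 0.9936 = 14.8 mg/L.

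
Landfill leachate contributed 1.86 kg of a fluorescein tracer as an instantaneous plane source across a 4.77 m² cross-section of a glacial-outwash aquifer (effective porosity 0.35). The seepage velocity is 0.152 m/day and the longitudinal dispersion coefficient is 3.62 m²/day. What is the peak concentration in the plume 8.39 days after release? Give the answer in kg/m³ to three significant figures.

0.0570 kg/m³

The peak of an instantaneous 1D plume sits at x = vt; there the Gaussian factor is 1 and C_max = M/(n_e·A·√(4πDt)), where n_e·A is the pore area the mass is dissolved in.
√(4πDt) = √(4π × 3.62 × 8.39) = 19.54 m, so C_max = 1.86/(0.35 × 4.77 × 19.54) = 0.0570 kg/m³.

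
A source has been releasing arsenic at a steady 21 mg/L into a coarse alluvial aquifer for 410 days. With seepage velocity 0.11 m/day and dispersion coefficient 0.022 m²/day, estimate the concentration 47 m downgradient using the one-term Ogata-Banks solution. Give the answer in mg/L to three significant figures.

6.87 mg/L

For a continuous step input, C/C₀ ≈ ½·erfc((x−vt)/(2√(Dt))).
vt = 0.11 × 410 = 45.1 m and 2√(Dt) = 2√(0.022 × 410) = 6.007 m.
Argument (x−vt)/(2√(Dt)) = (47 − 45.1)/6.007 = 0.3163; ½·erfc(0.3163) = 0.3273.
C = 21 × 0.3273 = 6.87 mg/L.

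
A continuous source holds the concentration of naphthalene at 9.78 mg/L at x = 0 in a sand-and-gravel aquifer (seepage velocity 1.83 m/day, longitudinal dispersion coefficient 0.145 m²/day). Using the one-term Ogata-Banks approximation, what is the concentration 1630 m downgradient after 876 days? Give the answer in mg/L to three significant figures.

For a continuous step input, C/C₀ ≈ ½·erfc((x−vt)/(2√(Dt))).
vt = 1.83 × 876 = 1603.08 m and 2√(Dt) = 2√(0.145 × 876) = 22.54 m.
Argument (x−vt)/(2√(Dt)) = (1630 − 1603.08)/22.54 = 1.194; ½·erfc(1.194) = 0.04565.
C = 9.78 × 0.04565 = 0.446 mg/L.

0.446 mg/L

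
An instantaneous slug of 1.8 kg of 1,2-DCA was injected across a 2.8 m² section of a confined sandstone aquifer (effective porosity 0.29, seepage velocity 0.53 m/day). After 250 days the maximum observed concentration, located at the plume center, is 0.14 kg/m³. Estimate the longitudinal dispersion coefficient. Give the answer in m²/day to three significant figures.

0.0798 m²/day

At the plume center C_max = M/(n_e·A·√(4πDt)), so D = M²/(4πt·(n_e·A·C_max)²).
n_e·A·C_max = 0.29 × 2.8 × 0.14 = 0.1137 kg/m.
D = 1.8²/(4π × 250 × 0.1137²) = 0.0798 m²/day.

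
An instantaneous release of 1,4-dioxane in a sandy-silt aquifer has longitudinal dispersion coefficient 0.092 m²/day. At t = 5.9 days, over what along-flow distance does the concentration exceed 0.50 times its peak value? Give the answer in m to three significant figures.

The plume is Gaussian with σ = √(2Dt) = √(2 × 0.092 × 5.9) = 1.042 m.
C/C_peak = exp(−Δx²/(2σ²)) = 0.50 ⇒ Δx = σ·√(−2 ln 0.50) = 1.042 × 1.177 = 1.226 m.
Width = 2Δx = 2.45 m.

2.45 m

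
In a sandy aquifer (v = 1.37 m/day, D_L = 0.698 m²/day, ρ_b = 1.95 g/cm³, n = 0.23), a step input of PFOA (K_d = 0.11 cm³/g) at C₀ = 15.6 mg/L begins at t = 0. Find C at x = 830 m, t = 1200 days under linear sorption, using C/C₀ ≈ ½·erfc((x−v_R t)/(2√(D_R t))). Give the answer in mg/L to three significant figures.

11.8 mg/L

Retardation factor R = 1 + ρ_b·K_d/n = 1 + 1.95 × 0.11/0.23 = 1.933.
Sorption retards both mechanisms: v_R = v/R = 0.7087 m/day, D_R = D/R = 0.3611 m²/day.
v_R·t = 0.7087 × 1200 = 850.44 m; 2√(D_R t) = 41.63 m; argument = (830 − 850.44)/41.63 = -0.4910.
C = C₀ × ½·erfc(-0.4910) = 15.6 × 0.7563 = 11.8 mg/L.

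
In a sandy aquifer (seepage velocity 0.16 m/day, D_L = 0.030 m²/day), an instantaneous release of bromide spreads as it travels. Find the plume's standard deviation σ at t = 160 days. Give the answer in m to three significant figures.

3.10 m

Dispersive spreading gives a Gaussian with σ² = 2Dt; advection only shifts the center.
σ = √(2 × 0.030 × 160) = 3.10 m.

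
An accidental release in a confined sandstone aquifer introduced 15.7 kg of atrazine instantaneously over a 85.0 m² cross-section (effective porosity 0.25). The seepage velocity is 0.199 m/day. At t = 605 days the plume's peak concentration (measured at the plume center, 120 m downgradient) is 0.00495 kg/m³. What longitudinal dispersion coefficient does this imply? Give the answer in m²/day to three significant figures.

At the plume center C_max = M/(n_e·A·√(4πDt)), so D = M²/(4πt·(n_e·A·C_max)²).
n_e·A·C_max = 0.25 × 85.0 × 0.00495 = 0.1052 kg/m.
D = 15.7²/(4π × 605 × 0.1052²) = 2.93 m²/day.

2.93 m²/day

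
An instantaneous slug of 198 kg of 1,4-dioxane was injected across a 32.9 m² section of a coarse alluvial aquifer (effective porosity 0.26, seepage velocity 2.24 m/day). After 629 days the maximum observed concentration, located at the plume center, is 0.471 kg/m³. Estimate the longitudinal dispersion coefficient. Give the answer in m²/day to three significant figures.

0.306 m²/day

At the plume center C_max = M/(n_e·A·√(4πDt)), so D = M²/(4πt·(n_e·A·C_max)²).
n_e·A·C_max = 0.26 × 32.9 × 0.471 = 4.029 kg/m.
D = 198²/(4π × 629 × 4.029²) = 0.306 m²/day.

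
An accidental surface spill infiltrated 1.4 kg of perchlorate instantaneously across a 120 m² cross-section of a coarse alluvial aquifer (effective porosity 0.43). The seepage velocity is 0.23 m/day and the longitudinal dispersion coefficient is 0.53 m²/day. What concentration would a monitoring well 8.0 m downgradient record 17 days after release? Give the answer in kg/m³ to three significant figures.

For an instantaneous plane source, C(x,t) = M/(n_e·A·√(4πDt)) · exp(−(x−vt)²/(4Dt)), with n_e·A the pore (flow) area.
Plume center vt = 0.23 × 17 = 3.91 m, so the well at 8.0 m is 4.09 m downgradient of the peak.
√(4πDt) = 10.64 m, giving peak height M/(n_e·A·√(4πDt)) = 1.4/(0.43 × 120 × 10.64) = 0.002550 kg/m³.
(x−vt)²/(4Dt) = (4.09)²/(4 × 0.53 × 17) = 0.4642; exp(−0.4642) = 0.6286.
C = 0.002550 × 0.6286 = 0.00160 kg/m³.

0.00160 kg/m³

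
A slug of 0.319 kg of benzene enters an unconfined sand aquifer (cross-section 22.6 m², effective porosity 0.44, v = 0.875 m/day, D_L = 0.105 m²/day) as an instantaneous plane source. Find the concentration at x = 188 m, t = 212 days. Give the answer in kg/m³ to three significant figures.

For an instantaneous plane source, C(x,t) = M/(n_e·A·√(4πDt)) · exp(−(x−vt)²/(4Dt)), with n_e·A the pore (flow) area.
Plume center vt = 0.875 × 212 = 185.5 m, so the well at 188 m is 2.5 m downgradient of the peak.
√(4πDt) = 16.73 m, giving peak height M/(n_e·A·√(4πDt)) = 0.319/(0.44 × 22.6 × 16.73) = 0.001917 kg/m³.
(x−vt)²/(4Dt) = (2.5)²/(4 × 0.105 × 212) = 0.07019; exp(−0.07019) = 0.9322.
C = 0.001917 × 0.9322 = 0.00179 kg/m³.

0.00179 kg/m³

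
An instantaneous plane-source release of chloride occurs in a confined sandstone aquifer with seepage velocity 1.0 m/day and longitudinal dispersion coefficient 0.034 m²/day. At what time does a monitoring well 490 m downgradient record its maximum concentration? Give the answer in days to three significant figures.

For the 1D instantaneous-source solution, setting ∂C/∂t = 0 at fixed x gives v²t² + 2Dt − x² = 0, so t = (√(D² + v²x²) − D)/v².
√(D² + v²x²) = √(0.034² + 1.0² × 490²) = 490.0; v² = 1.
t = (490.0 − 0.034)/1 = 490 days (vs. the pure-advection estimate x/v = 490 d).

490 days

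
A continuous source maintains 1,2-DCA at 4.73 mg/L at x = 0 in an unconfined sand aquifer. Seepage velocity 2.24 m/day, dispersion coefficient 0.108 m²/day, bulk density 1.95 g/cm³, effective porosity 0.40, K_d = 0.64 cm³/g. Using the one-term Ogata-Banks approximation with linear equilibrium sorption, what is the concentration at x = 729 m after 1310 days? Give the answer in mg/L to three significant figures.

0.102 mg/L

Retardation factor R = 1 + ρ_b·K_d/n = 1 + 1.95 × 0.64/0.40 = 4.120.
Sorption retards both mechanisms: v_R = v/R = 0.5437 m/day, D_R = D/R = 0.02621 m²/day.
v_R·t = 0.5437 × 1310 = 712.247 m; 2√(D_R t) = 11.72 m; argument = (729 − 712.247)/11.72 = 1.429.
C = C₀ × ½·erfc(1.429) = 4.73 × 0.02164 = 0.102 mg/L.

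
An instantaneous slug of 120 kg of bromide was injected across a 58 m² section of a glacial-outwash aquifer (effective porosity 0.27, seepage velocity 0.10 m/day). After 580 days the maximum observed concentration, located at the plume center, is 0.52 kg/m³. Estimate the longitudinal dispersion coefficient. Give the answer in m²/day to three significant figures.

0.0298 m²/day

At the plume center C_max = M/(n_e·A·√(4πDt)), so D = M²/(4πt·(n_e·A·C_max)²).
n_e·A·C_max = 0.27 × 58 × 0.52 = 8.143 kg/m.
D = 120²/(4π × 580 × 8.143²) = 0.0298 m²/day.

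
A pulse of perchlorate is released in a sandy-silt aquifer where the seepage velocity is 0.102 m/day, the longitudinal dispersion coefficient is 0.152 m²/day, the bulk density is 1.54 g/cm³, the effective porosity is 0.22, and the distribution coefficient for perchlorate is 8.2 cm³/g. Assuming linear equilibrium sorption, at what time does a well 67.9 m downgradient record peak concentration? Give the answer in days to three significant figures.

Retardation factor R = 1 + ρ_b·K_d/n = 1 + 1.54 × 8.2/0.22 = 58.40.
Sorption retards both mechanisms: v_R = v/R = 0.001747 m/day, D_R = D/R = 0.002603 m²/day.
Peak time from v_R²t² + 2D_R t − x² = 0: t = (√(D_R² + v_R²x²) − D_R)/v_R².
√(D_R² + v_R²x²) = √(0.002603² + 0.001747² × 67.9²) = 0.1186; v_R² = 3.052e-06.
t = (0.1186 − 0.002603)/3.052e-06 = 38000 days.

38000 days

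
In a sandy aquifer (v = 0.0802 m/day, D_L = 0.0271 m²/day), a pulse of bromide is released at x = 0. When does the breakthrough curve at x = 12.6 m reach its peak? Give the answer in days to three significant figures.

153 days

For the 1D instantaneous-source solution, setting ∂C/∂t = 0 at fixed x gives v²t² + 2Dt − x² = 0, so t = (√(D² + v²x²) − D)/v².
√(D² + v²x²) = √(0.0271² + 0.0802² × 12.6²) = 1.011; v² = 0.00643204.
t = (1.011 − 0.0271)/0.00643204 = 153 days (vs. the pure-advection estimate x/v = 157 d).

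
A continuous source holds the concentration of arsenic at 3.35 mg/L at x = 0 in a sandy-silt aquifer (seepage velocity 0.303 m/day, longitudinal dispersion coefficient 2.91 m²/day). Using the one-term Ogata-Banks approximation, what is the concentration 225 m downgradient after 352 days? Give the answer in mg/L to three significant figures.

0.0150 mg/L

For a continuous step input, C/C₀ ≈ ½·erfc((x−vt)/(2√(Dt))).
vt = 0.303 × 352 = 106.656 m and 2√(Dt) = 2√(2.91 × 352) = 64.01 m.
Argument (x−vt)/(2√(Dt)) = (225 − 106.656)/64.01 = 1.849; ½·erfc(1.849) = 0.004463.
C = 3.35 × 0.004463 = 0.0150 mg/L.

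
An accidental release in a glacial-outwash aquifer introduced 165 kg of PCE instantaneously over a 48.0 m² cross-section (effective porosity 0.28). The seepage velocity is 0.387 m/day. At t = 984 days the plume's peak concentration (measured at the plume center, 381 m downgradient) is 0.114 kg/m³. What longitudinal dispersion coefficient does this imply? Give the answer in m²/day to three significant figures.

At the plume center C_max = M/(n_e·A·√(4πDt)), so D = M²/(4πt·(n_e·A·C_max)²).
n_e·A·C_max = 0.28 × 48.0 × 0.114 = 1.532 kg/m.
D = 165²/(4π × 984 × 1.532²) = 0.938 m²/day.

0.938 m²/day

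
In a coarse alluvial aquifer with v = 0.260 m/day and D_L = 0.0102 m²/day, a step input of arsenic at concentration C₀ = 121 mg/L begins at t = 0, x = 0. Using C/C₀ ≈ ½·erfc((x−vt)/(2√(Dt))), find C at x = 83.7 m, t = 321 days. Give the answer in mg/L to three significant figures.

For a continuous step input, C/C₀ ≈ ½·erfc((x−vt)/(2√(Dt))).
vt = 0.260 × 321 = 83.46 m and 2√(Dt) = 2√(0.0102 × 321) = 3.619 m.
Argument (x−vt)/(2√(Dt)) = (83.7 − 83.46)/3.619 = 0.06632; ½·erfc(0.06632) = 0.4626.
C = 121 × 0.4626 = 56.0 mg/L.

56.0 mg/L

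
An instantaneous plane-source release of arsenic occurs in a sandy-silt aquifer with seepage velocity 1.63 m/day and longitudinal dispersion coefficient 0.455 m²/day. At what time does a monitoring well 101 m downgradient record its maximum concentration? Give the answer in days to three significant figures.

For the 1D instantaneous-source solution, setting ∂C/∂t = 0 at fixed x gives v²t² + 2Dt − x² = 0, so t = (√(D² + v²x²) − D)/v².
√(D² + v²x²) = √(0.455² + 1.63² × 101²) = 164.6; v² = 2.6569.
t = (164.6 − 0.455)/2.6569 = 61.8 days (vs. the pure-advection estimate x/v = 62.0 d).

61.8 days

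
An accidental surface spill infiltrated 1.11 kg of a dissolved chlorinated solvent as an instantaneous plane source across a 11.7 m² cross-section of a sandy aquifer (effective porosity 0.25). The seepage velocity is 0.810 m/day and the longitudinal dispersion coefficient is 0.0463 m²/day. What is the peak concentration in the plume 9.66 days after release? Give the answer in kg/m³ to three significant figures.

The peak of an instantaneous 1D plume sits at x = vt; there the Gaussian factor is 1 and C_max = M/(n_e·A·√(4πDt)), where n_e·A is the pore area the mass is dissolved in.
√(4πDt) = √(4π × 0.0463 × 9.66) = 2.371 m, so C_max = 1.11/(0.25 × 11.7 × 2.371) = 0.160 kg/m³.

0.160 kg/m³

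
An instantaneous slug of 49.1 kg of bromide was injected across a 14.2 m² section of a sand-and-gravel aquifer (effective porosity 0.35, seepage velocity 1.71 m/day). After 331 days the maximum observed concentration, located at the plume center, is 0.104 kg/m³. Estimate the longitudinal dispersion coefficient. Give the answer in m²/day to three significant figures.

2.17 m²/day

At the plume center C_max = M/(n_e·A·√(4πDt)), so D = M²/(4πt·(n_e·A·C_max)²).
n_e·A·C_max = 0.35 × 14.2 × 0.104 = 0.5169 kg/m.
D = 49.1²/(4π × 331 × 0.5169²) = 2.17 m²/day.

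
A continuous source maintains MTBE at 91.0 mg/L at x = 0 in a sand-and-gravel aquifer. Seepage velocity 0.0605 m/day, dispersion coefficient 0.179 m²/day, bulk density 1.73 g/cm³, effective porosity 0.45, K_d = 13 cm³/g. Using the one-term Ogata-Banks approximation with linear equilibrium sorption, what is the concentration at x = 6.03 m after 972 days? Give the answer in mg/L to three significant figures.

Retardation factor R = 1 + ρ_b·K_d/n = 1 + 1.73 × 13/0.45 = 50.98.
Sorption retards both mechanisms: v_R = v/R = 0.001187 m/day, D_R = D/R = 0.003511 m²/day.
v_R·t = 0.001187 × 972 = 1.153764 m; 2√(D_R t) = 3.695 m; argument = (6.03 − 1.153764)/3.695 = 1.320.
C = C₀ × ½·erfc(1.320) = 91.0 × 0.03097 = 2.82 mg/L.

2.82 mg/L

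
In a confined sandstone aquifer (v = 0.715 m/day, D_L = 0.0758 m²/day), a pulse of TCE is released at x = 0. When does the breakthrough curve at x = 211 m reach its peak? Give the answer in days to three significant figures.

For the 1D instantaneous-source solution, setting ∂C/∂t = 0 at fixed x gives v²t² + 2Dt − x² = 0, so t = (√(D² + v²x²) − D)/v².
√(D² + v²x²) = √(0.0758² + 0.715² × 211²) = 150.9; v² = 0.511225.
t = (150.9 − 0.0758)/0.511225 = 295 days (vs. the pure-advection estimate x/v = 295 d).

295 days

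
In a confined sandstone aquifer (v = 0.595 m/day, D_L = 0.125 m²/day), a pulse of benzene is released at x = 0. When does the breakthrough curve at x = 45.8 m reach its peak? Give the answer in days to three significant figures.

For the 1D instantaneous-source solution, setting ∂C/∂t = 0 at fixed x gives v²t² + 2Dt − x² = 0, so t = (√(D² + v²x²) − D)/v².
√(D² + v²x²) = √(0.125² + 0.595² × 45.8²) = 27.25; v² = 0.354025.
t = (27.25 − 0.125)/0.354025 = 76.6 days (vs. the pure-advection estimate x/v = 77.0 d).

76.6 days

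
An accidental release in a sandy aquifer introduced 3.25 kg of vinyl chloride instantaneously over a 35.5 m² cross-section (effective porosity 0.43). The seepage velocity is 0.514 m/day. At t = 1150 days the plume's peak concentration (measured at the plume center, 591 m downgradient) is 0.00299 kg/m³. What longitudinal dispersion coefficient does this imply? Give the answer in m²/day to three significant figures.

0.351 m²/day

At the plume center C_max = M/(n_e·A·√(4πDt)), so D = M²/(4πt·(n_e·A·C_max)²).
n_e·A·C_max = 0.43 × 35.5 × 0.00299 = 0.04564 kg/m.
D = 3.25²/(4π × 1150 × 0.04564²) = 0.351 m²/day.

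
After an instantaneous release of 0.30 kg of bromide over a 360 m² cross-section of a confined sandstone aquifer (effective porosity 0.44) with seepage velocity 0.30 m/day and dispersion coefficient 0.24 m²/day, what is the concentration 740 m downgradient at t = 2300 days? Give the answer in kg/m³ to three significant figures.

For an instantaneous plane source, C(x,t) = M/(n_e·A·√(4πDt)) · exp(−(x−vt)²/(4Dt)), with n_e·A the pore (flow) area.
Plume center vt = 0.30 × 2300 = 690 m, so the well at 740 m is 50 m downgradient of the peak.
√(4πDt) = 83.29 m, giving peak height M/(n_e·A·√(4πDt)) = 0.30/(0.44 × 360 × 83.29) = 2.274e-05 kg/m³.
(x−vt)²/(4Dt) = (50)²/(4 × 0.24 × 2300) = 1.132; exp(−1.132) = 0.3224.
C = 2.274e-05 × 0.3224 = 7.33e-06 kg/m³.

7.33e-06 kg/m³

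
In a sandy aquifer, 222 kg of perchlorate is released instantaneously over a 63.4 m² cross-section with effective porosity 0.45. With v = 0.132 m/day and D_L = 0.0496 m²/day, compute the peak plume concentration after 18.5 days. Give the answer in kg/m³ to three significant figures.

2.29 kg/m³

The peak of an instantaneous 1D plume sits at x = vt; there the Gaussian factor is 1 and C_max = M/(n_e·A·√(4πDt)), where n_e·A is the pore area the mass is dissolved in.
√(4πDt) = √(4π × 0.0496 × 18.5) = 3.396 m, so C_max = 222/(0.45 × 63.4 × 3.396) = 2.29 kg/m³.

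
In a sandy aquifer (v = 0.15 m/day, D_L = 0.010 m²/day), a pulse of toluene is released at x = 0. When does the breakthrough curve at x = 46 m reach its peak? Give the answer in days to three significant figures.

For the 1D instantaneous-source solution, setting ∂C/∂t = 0 at fixed x gives v²t² + 2Dt − x² = 0, so t = (√(D² + v²x²) − D)/v².
√(D² + v²x²) = √(0.010² + 0.15² × 46²) = 6.900; v² = 0.0225.
t = (6.900 − 0.010)/0.0225 = 306 days (vs. the pure-advection estimate x/v = 307 d).

306 days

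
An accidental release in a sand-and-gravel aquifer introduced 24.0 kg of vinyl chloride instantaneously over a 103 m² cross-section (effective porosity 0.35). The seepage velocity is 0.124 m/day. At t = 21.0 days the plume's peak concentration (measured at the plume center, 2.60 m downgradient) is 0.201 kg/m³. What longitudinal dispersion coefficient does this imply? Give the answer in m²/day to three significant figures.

0.0416 m²/day

At the plume center C_max = M/(n_e·A·√(4πDt)), so D = M²/(4πt·(n_e·A·C_max)²).
n_e·A·C_max = 0.35 × 103 × 0.201 = 7.246 kg/m.
D = 24.0²/(4π × 21.0 × 7.246²) = 0.0416 m²/day.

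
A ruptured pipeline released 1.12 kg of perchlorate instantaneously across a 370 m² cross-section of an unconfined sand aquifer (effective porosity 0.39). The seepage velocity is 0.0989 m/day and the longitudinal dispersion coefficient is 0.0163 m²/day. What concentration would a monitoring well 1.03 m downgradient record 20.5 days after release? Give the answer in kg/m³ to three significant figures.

0.00180 kg/m³

For an instantaneous plane source, C(x,t) = M/(n_e·A·√(4πDt)) · exp(−(x−vt)²/(4Dt)), with n_e·A the pore (flow) area.
Plume center vt = 0.0989 × 20.5 = 2.02745 m, so the well at 1.03 m is 0.99745 m upgradient of the peak.
√(4πDt) = 2.049 m, giving peak height M/(n_e·A·√(4πDt)) = 1.12/(0.39 × 370 × 2.049) = 0.003788 kg/m³.
(x−vt)²/(4Dt) = (-0.99745)²/(4 × 0.0163 × 20.5) = 0.7444; exp(−0.7444) = 0.4750.
C = 0.003788 × 0.4750 = 0.00180 kg/m³.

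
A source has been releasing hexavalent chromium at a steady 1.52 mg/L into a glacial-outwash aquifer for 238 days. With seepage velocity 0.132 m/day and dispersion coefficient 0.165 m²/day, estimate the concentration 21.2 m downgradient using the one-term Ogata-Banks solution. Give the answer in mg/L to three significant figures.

For a continuous step input, C/C₀ ≈ ½·erfc((x−vt)/(2√(Dt))).
vt = 0.132 × 238 = 31.416 m and 2√(Dt) = 2√(0.165 × 238) = 12.53 m.
Argument (x−vt)/(2√(Dt)) = (21.2 − 31.416)/12.53 = -0.8153; ½·erfc(-0.8153) = 0.8755.
C = 1.52 × 0.8755 = 1.33 mg/L.

1.33 mg/L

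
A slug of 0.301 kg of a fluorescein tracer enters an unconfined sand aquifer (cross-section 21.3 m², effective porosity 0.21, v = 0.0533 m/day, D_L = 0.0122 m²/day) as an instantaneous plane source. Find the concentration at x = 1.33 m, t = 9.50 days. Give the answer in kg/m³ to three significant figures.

For an instantaneous plane source, C(x,t) = M/(n_e·A·√(4πDt)) · exp(−(x−vt)²/(4Dt)), with n_e·A the pore (flow) area.
Plume center vt = 0.0533 × 9.50 = 0.50635 m, so the well at 1.33 m is 0.82365 m downgradient of the peak.
√(4πDt) = 1.207 m, giving peak height M/(n_e·A·√(4πDt)) = 0.301/(0.21 × 21.3 × 1.207) = 0.05575 kg/m³.
(x−vt)²/(4Dt) = (0.82365)²/(4 × 0.0122 × 9.50) = 1.463; exp(−1.463) = 0.2315.
C = 0.05575 × 0.2315 = 0.0129 kg/m³.

0.0129 kg/m³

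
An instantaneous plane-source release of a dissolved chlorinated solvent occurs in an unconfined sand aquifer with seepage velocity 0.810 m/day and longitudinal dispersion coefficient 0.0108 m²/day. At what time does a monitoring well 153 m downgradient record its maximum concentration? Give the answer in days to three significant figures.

For the 1D instantaneous-source solution, setting ∂C/∂t = 0 at fixed x gives v²t² + 2Dt − x² = 0, so t = (√(D² + v²x²) − D)/v².
√(D² + v²x²) = √(0.0108² + 0.810² × 153²) = 123.9; v² = 0.6561.
t = (123.9 − 0.0108)/0.6561 = 189 days (vs. the pure-advection estimate x/v = 189 d).

189 days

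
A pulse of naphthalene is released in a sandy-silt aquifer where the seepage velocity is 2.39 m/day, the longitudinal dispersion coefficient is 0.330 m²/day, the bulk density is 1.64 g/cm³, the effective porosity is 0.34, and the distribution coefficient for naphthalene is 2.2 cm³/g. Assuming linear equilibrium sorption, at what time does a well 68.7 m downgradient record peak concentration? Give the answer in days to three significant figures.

Retardation factor R = 1 + ρ_b·K_d/n = 1 + 1.64 × 2.2/0.34 = 11.61.
Sorption retards both mechanisms: v_R = v/R = 0.2059 m/day, D_R = D/R = 0.02842 m²/day.
Peak time from v_R²t² + 2D_R t − x² = 0: t = (√(D_R² + v_R²x²) − D_R)/v_R².
√(D_R² + v_R²x²) = √(0.02842² + 0.2059² × 68.7²) = 14.15; v_R² = 0.04239.
t = (14.15 − 0.02842)/0.04239 = 333 days.

333 days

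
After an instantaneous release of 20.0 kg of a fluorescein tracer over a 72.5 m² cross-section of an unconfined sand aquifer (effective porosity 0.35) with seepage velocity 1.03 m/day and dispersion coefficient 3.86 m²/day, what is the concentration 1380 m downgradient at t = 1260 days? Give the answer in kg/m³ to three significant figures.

0.00225 kg/m³

For an instantaneous plane source, C(x,t) = M/(n_e·A·√(4πDt)) · exp(−(x−vt)²/(4Dt)), with n_e·A the pore (flow) area.
Plume center vt = 1.03 × 1260 = 1297.8 m, so the well at 1380 m is 82.2 m downgradient of the peak.
√(4πDt) = 247.2 m, giving peak height M/(n_e·A·√(4πDt)) = 20.0/(0.35 × 72.5 × 247.2) = 0.003188 kg/m³.
(x−vt)²/(4Dt) = (82.2)²/(4 × 3.86 × 1260) = 0.3473; exp(−0.3473) = 0.7066.
C = 0.003188 × 0.7066 = 0.00225 kg/m³.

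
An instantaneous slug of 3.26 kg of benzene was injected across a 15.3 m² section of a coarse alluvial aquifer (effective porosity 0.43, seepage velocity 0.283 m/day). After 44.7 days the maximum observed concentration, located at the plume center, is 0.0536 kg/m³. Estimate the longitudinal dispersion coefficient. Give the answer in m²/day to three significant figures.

0.152 m²/day

At the plume center C_max = M/(n_e·A·√(4πDt)), so D = M²/(4πt·(n_e·A·C_max)²).
n_e·A·C_max = 0.43 × 15.3 × 0.0536 = 0.3526 kg/m.
D = 3.26²/(4π × 44.7 × 0.3526²) = 0.152 m²/day.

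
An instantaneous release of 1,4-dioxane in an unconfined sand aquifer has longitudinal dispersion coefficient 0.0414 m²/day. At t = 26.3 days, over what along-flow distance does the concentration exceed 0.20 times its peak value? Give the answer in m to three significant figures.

The plume is Gaussian with σ = √(2Dt) = √(2 × 0.0414 × 26.3) = 1.476 m.
C/C_peak = exp(−Δx²/(2σ²)) = 0.20 ⇒ Δx = σ·√(−2 ln 0.20) = 1.476 × 1.794 = 2.648 m.
Width = 2Δx = 5.30 m.

5.30 m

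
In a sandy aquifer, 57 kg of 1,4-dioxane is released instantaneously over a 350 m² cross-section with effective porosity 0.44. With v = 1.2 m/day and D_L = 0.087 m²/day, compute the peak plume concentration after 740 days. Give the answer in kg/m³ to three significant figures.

The peak of an instantaneous 1D plume sits at x = vt; there the Gaussian factor is 1 and C_max = M/(n_e·A·√(4πDt)), where n_e·A is the pore area the mass is dissolved in.
√(4πDt) = √(4π × 0.087 × 740) = 28.44 m, so C_max = 57/(0.44 × 350 × 28.44) = 0.0130 kg/m³.

0.0130 kg/m³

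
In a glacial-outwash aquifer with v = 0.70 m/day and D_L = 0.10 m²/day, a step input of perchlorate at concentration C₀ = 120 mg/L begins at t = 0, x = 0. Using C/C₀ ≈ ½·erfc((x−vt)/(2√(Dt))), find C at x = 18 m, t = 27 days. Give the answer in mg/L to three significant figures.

78.1 mg/L

For a continuous step input, C/C₀ ≈ ½·erfc((x−vt)/(2√(Dt))).
vt = 0.70 × 27 = 18.9 m and 2√(Dt) = 2√(0.10 × 27) = 3.286 m.
Argument (x−vt)/(2√(Dt)) = (18 − 18.9)/3.286 = -0.2739; ½·erfc(-0.2739) = 0.6508.
C = 120 × 0.6508 = 78.1 mg/L.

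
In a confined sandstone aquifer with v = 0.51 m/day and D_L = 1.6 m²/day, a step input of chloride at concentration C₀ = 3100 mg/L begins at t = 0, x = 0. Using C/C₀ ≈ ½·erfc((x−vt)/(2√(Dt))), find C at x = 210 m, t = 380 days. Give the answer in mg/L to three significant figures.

995 mg/L

For a continuous step input, C/C₀ ≈ ½·erfc((x−vt)/(2√(Dt))).
vt = 0.51 × 380 = 193.8 m and 2√(Dt) = 2√(1.6 × 380) = 49.32 m.
Argument (x−vt)/(2√(Dt)) = (210 − 193.8)/49.32 = 0.3285; ½·erfc(0.3285) = 0.3211.
C = 3100 × 0.3211 = 995 mg/L.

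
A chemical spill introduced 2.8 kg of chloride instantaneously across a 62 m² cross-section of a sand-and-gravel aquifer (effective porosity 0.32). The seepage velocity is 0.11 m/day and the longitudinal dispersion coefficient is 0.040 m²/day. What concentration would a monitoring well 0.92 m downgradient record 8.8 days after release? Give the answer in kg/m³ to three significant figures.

For an instantaneous plane source, C(x,t) = M/(n_e·A·√(4πDt)) · exp(−(x−vt)²/(4Dt)), with n_e·A the pore (flow) area.
Plume center vt = 0.11 × 8.8 = 0.968 m, so the well at 0.92 m is 0.048 m upgradient of the peak.
√(4πDt) = 2.103 m, giving peak height M/(n_e·A·√(4πDt)) = 2.8/(0.32 × 62 × 2.103) = 0.06711 kg/m³.
(x−vt)²/(4Dt) = (-0.048)²/(4 × 0.040 × 8.8) = 0.001636; exp(−0.001636) = 0.9984.
C = 0.06711 × 0.9984 = 0.0670 kg/m³.

0.0670 kg/m³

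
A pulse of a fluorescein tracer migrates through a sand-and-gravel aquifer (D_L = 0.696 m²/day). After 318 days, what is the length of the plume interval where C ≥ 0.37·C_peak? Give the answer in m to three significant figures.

The plume is Gaussian with σ = √(2Dt) = √(2 × 0.696 × 318) = 21.04 m.
C/C_peak = exp(−Δx²/(2σ²)) = 0.37 ⇒ Δx = σ·√(−2 ln 0.37) = 21.04 × 1.410 = 29.67 m.
Width = 2Δx = 59.3 m.

59.3 m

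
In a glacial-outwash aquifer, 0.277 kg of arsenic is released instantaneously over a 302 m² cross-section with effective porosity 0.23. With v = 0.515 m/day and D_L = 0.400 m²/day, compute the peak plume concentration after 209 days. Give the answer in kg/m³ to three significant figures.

0.000123 kg/m³

The peak of an instantaneous 1D plume sits at x = vt; there the Gaussian factor is 1 and C_max = M/(n_e·A·√(4πDt)), where n_e·A is the pore area the mass is dissolved in.
√(4πDt) = √(4π × 0.400 × 209) = 32.41 m, so C_max = 0.277/(0.23 × 302 × 32.41) = 0.000123 kg/m³.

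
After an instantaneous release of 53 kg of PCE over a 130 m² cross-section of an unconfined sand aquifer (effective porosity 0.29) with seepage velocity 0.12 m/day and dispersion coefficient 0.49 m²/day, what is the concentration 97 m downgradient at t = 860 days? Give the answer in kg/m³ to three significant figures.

For an instantaneous plane source, C(x,t) = M/(n_e·A·√(4πDt)) · exp(−(x−vt)²/(4Dt)), with n_e·A the pore (flow) area.
Plume center vt = 0.12 × 860 = 103.2 m, so the well at 97 m is 6.2 m upgradient of the peak.
√(4πDt) = 72.77 m, giving peak height M/(n_e·A·√(4πDt)) = 53/(0.29 × 130 × 72.77) = 0.01932 kg/m³.
(x−vt)²/(4Dt) = (-6.2)²/(4 × 0.49 × 860) = 0.02280; exp(−0.02280) = 0.9775.
C = 0.01932 × 0.9775 = 0.0189 kg/m³.

0.0189 kg/m³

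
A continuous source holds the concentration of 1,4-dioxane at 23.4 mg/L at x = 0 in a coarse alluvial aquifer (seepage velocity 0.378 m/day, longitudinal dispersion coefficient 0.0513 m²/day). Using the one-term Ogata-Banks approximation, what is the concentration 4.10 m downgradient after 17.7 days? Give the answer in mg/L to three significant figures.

For a continuous step input, C/C₀ ≈ ½·erfc((x−vt)/(2√(Dt))).
vt = 0.378 × 17.7 = 6.6906 m and 2√(Dt) = 2√(0.0513 × 17.7) = 1.906 m.
Argument (x−vt)/(2√(Dt)) = (4.10 − 6.6906)/1.906 = -1.359; ½·erfc(-1.359) = 0.9727.
C = 23.4 × 0.9727 = 22.8 mg/L.

22.8 mg/L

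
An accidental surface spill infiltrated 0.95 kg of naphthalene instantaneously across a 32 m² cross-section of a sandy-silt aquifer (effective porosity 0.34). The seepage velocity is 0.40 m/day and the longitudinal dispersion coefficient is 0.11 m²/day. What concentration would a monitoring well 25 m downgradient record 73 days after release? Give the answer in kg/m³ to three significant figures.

For an instantaneous plane source, C(x,t) = M/(n_e·A·√(4πDt)) · exp(−(x−vt)²/(4Dt)), with n_e·A the pore (flow) area.
Plume center vt = 0.40 × 73 = 29.2 m, so the well at 25 m is 4.2 m upgradient of the peak.
√(4πDt) = 10.05 m, giving peak height M/(n_e·A·√(4πDt)) = 0.95/(0.34 × 32 × 10.05) = 0.008688 kg/m³.
(x−vt)²/(4Dt) = (-4.2)²/(4 × 0.11 × 73) = 0.5492; exp(−0.5492) = 0.5774.
C = 0.008688 × 0.5774 = 0.00502 kg/m³.

0.00502 kg/m³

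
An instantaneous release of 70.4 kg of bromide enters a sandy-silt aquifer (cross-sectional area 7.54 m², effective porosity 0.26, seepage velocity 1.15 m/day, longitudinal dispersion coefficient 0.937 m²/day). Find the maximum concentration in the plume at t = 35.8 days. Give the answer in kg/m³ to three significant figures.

The peak of an instantaneous 1D plume sits at x = vt; there the Gaussian factor is 1 and C_max = M/(n_e·A·√(4πDt)), where n_e·A is the pore area the mass is dissolved in.
√(4πDt) = √(4π × 0.937 × 35.8) = 20.53 m, so C_max = 70.4/(0.26 × 7.54 × 20.53) = 1.75 kg/m³.

1.75 kg/m³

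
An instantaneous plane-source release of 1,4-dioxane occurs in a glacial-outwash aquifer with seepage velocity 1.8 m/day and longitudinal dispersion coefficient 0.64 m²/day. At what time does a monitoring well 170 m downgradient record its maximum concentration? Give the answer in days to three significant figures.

For the 1D instantaneous-source solution, setting ∂C/∂t = 0 at fixed x gives v²t² + 2Dt − x² = 0, so t = (√(D² + v²x²) − D)/v².
√(D² + v²x²) = √(0.64² + 1.8² × 170²) = 306.0; v² = 3.24.
t = (306.0 − 0.64)/3.24 = 94.2 days (vs. the pure-advection estimate x/v = 94.4 d).

94.2 days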